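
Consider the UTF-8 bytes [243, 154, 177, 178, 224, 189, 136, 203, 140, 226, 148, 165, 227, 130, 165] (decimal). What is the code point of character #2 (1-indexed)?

U+0F48

Offset 0: leading byte 0xF3 = 11110011 → 4-byte char #1 = F3 9A B1 B2.
Offset 4: leading byte 0xE0 = 11100000 → 3-byte char #2 = E0 BD 88.
Leading byte 0xE0 = 11100000 matches 1110xxxx → 3-byte sequence.
Byte 1: 0xE0 = 11100000, payload 0000 (4 bits).
Byte 2: 0xBD = 10111101 (10xxxxxx ✓), payload 111101.
Byte 3: 0x88 = 10001000 (10xxxxxx ✓), payload 001000.
Concatenate: 0000111101001000 = 0xF48 (16 bits → U+0F48).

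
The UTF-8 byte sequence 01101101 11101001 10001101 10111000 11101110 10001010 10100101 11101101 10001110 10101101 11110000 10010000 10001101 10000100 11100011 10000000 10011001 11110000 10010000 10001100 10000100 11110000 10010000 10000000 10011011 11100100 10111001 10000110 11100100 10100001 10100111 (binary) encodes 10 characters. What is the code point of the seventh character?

U+10304

Offset 0: leading byte 0x6D = 01101101 → 1-byte char #1 = 6D.
Offset 1: leading byte 0xE9 = 11101001 → 3-byte char #2 = E9 8D B8.
Offset 4: leading byte 0xEE = 11101110 → 3-byte char #3 = EE 8A A5.
Offset 7: leading byte 0xED = 11101101 → 3-byte char #4 = ED 8E AD.
Offset 10: leading byte 0xF0 = 11110000 → 4-byte char #5 = F0 90 8D 84.
Offset 14: leading byte 0xE3 = 11100011 → 3-byte char #6 = E3 80 99.
Offset 17: leading byte 0xF0 = 11110000 → 4-byte char #7 = F0 90 8C 84.
Leading byte 0xF0 = 11110000 matches 11110xxx → 4-byte sequence.
Byte 1: 0xF0 = 11110000, payload 000 (3 bits).
Byte 2: 0x90 = 10010000 (10xxxxxx ✓), payload 010000.
Byte 3: 0x8C = 10001100 (10xxxxxx ✓), payload 001100.
Byte 4: 0x84 = 10000100 (10xxxxxx ✓), payload 000100.
Concatenate: 000010000001100000100 = 0x10304 (21 bits → U+10304).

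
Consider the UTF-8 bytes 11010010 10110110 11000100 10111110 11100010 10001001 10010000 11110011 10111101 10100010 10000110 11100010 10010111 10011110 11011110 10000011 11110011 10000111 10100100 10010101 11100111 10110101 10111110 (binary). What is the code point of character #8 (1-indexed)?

U+7D7E

Offset 0: leading byte 0xD2 = 11010010 → 2-byte char #1 = D2 B6.
Offset 2: leading byte 0xC4 = 11000100 → 2-byte char #2 = C4 BE.
Offset 4: leading byte 0xE2 = 11100010 → 3-byte char #3 = E2 89 90.
Offset 7: leading byte 0xF3 = 11110011 → 4-byte char #4 = F3 BD A2 86.
Offset 11: leading byte 0xE2 = 11100010 → 3-byte char #5 = E2 97 9E.
Offset 14: leading byte 0xDE = 11011110 → 2-byte char #6 = DE 83.
Offset 16: leading byte 0xF3 = 11110011 → 4-byte char #7 = F3 87 A4 95.
Offset 20: leading byte 0xE7 = 11100111 → 3-byte char #8 = E7 B5 BE.
Leading byte 0xE7 = 11100111 matches 1110xxxx → 3-byte sequence.
Byte 1: 0xE7 = 11100111, payload 0111 (4 bits).
Byte 2: 0xB5 = 10110101 (10xxxxxx ✓), payload 110101.
Byte 3: 0xBE = 10111110 (10xxxxxx ✓), payload 111110.
Concatenate: 0111110101111110 = 0x7D7E (16 bits → U+7D7E).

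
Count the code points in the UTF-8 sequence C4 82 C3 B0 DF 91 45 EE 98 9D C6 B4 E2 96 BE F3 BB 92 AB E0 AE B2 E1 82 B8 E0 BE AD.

11

Byte at offset 0: 0xC4 = 11000100 → 2-byte char (#1). Advance 2.
Byte at offset 2: 0xC3 = 11000011 → 2-byte char (#2). Advance 2.
Byte at offset 4: 0xDF = 11011111 → 2-byte char (#3). Advance 2.
Byte at offset 6: 0x45 = 01000101 → 1-byte char (#4). Advance 1.
Byte at offset 7: 0xEE = 11101110 → 3-byte char (#5). Advance 3.
Byte at offset 10: 0xC6 = 11000110 → 2-byte char (#6). Advance 2.
Byte at offset 12: 0xE2 = 11100010 → 3-byte char (#7). Advance 3.
Byte at offset 15: 0xF3 = 11110011 → 4-byte char (#8). Advance 4.
Byte at offset 19: 0xE0 = 11100000 → 3-byte char (#9). Advance 3.
Byte at offset 22: 0xE1 = 11100001 → 3-byte char (#10). Advance 3.
Byte at offset 25: 0xE0 = 11100000 → 3-byte char (#11). Advance 3.
Reached end at offset 28 after 11 code points.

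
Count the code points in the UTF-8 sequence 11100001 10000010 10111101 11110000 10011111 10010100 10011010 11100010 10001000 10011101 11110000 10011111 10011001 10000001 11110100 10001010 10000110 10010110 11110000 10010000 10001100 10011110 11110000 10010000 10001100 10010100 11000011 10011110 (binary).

8

Byte at offset 0: 0xE1 = 11100001 → 3-byte char (#1). Advance 3.
Byte at offset 3: 0xF0 = 11110000 → 4-byte char (#2). Advance 4.
Byte at offset 7: 0xE2 = 11100010 → 3-byte char (#3). Advance 3.
Byte at offset 10: 0xF0 = 11110000 → 4-byte char (#4). Advance 4.
Byte at offset 14: 0xF4 = 11110100 → 4-byte char (#5). Advance 4.
Byte at offset 18: 0xF0 = 11110000 → 4-byte char (#6). Advance 4.
Byte at offset 22: 0xF0 = 11110000 → 4-byte char (#7). Advance 4.
Byte at offset 26: 0xC3 = 11000011 → 2-byte char (#8). Advance 2.
Reached end at offset 28 after 8 code points.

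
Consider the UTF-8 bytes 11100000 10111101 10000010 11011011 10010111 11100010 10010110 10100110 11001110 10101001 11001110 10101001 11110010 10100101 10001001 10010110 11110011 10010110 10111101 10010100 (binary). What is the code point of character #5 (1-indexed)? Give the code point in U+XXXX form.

U+03A9

Offset 0: leading byte 0xE0 = 11100000 → 3-byte char #1 = E0 BD 82.
Offset 3: leading byte 0xDB = 11011011 → 2-byte char #2 = DB 97.
Offset 5: leading byte 0xE2 = 11100010 → 3-byte char #3 = E2 96 A6.
Offset 8: leading byte 0xCE = 11001110 → 2-byte char #4 = CE A9.
Offset 10: leading byte 0xCE = 11001110 → 2-byte char #5 = CE A9.
Leading byte 0xCE = 11001110 matches 110xxxxx → 2-byte sequence.
Byte 1: 0xCE = 11001110, payload 01110 (5 bits).
Byte 2: 0xA9 = 10101001 (10xxxxxx ✓), payload 101001.
Concatenate: 01110101001 = 0x3A9 (11 bits → U+03A9).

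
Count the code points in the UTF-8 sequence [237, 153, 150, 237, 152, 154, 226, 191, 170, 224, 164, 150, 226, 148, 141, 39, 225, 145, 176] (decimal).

Byte at offset 0: 0xED = 11101101 → 3-byte char (#1). Advance 3.
Byte at offset 3: 0xED = 11101101 → 3-byte char (#2). Advance 3.
Byte at offset 6: 0xE2 = 11100010 → 3-byte char (#3). Advance 3.
Byte at offset 9: 0xE0 = 11100000 → 3-byte char (#4). Advance 3.
Byte at offset 12: 0xE2 = 11100010 → 3-byte char (#5). Advance 3.
Byte at offset 15: 0x27 = 00100111 → 1-byte char (#6). Advance 1.
Byte at offset 16: 0xE1 = 11100001 → 3-byte char (#7). Advance 3.
Reached end at offset 19 after 7 code points.

7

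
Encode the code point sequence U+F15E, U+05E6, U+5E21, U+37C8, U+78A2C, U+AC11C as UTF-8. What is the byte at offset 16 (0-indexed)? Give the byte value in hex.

U+F15E → 3-byte form EF 85 9E at offsets 0–2.
U+05E6 → 2-byte form D7 A6 at offsets 3–4.
U+5E21 → 3-byte form E5 B8 A1 at offsets 5–7.
U+37C8 → 3-byte form E3 9F 88 at offsets 8–10.
U+78A2C → 4-byte form F1 B8 A8 AC at offsets 11–14.
U+AC11C → 4-byte form F2 AC 84 9C at offsets 15–18.
Offset 16 falls in char 6's range; it's byte 2 of F2 AC 84 9C = 0xAC.

0xAC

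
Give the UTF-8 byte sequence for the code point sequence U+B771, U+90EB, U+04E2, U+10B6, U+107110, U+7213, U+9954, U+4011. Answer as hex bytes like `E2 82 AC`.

U+B771: 3-byte form → EB 9D B1.
U+90EB: 3-byte form → E9 83 AB.
U+04E2: 2-byte form → D3 A2.
U+10B6: 3-byte form → E1 82 B6.
U+107110: 4-byte form → F4 87 84 90.
U+7213: 3-byte form → E7 88 93.
U+9954: 3-byte form → E9 A5 94.
U+4011: 3-byte form → E4 80 91.
Concatenated (24 bytes): EB 9D B1 E9 83 AB D3 A2 E1 82 B6 F4 87 84 90 E7 88 93 E9 A5 94 E4 80 91.

EB 9D B1 E9 83 AB D3 A2 E1 82 B6 F4 87 84 90 E7 88 93 E9 A5 94 E4 80 91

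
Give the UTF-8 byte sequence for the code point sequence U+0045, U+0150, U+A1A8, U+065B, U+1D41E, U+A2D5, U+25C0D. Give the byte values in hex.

U+0045: 1-byte form → 45.
U+0150: 2-byte form → C5 90.
U+A1A8: 3-byte form → EA 86 A8.
U+065B: 2-byte form → D9 9B.
U+1D41E: 4-byte form → F0 9D 90 9E.
U+A2D5: 3-byte form → EA 8B 95.
U+25C0D: 4-byte form → F0 A5 B0 8D.
Concatenated (19 bytes): 45 C5 90 EA 86 A8 D9 9B F0 9D 90 9E EA 8B 95 F0 A5 B0 8D.

45 C5 90 EA 86 A8 D9 9B F0 9D 90 9E EA 8B 95 F0 A5 B0 8D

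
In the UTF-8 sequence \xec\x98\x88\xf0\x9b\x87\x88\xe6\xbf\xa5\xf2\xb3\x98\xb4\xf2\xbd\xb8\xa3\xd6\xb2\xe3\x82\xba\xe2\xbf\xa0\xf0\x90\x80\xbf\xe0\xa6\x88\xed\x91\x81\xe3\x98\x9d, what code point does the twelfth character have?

Offset 0: leading byte 0xEC = 11101100 → 3-byte char #1 = EC 98 88.
Offset 3: leading byte 0xF0 = 11110000 → 4-byte char #2 = F0 9B 87 88.
Offset 7: leading byte 0xE6 = 11100110 → 3-byte char #3 = E6 BF A5.
Offset 10: leading byte 0xF2 = 11110010 → 4-byte char #4 = F2 B3 98 B4.
Offset 14: leading byte 0xF2 = 11110010 → 4-byte char #5 = F2 BD B8 A3.
Offset 18: leading byte 0xD6 = 11010110 → 2-byte char #6 = D6 B2.
Offset 20: leading byte 0xE3 = 11100011 → 3-byte char #7 = E3 82 BA.
Offset 23: leading byte 0xE2 = 11100010 → 3-byte char #8 = E2 BF A0.
Offset 26: leading byte 0xF0 = 11110000 → 4-byte char #9 = F0 90 80 BF.
Offset 30: leading byte 0xE0 = 11100000 → 3-byte char #10 = E0 A6 88.
Offset 33: leading byte 0xED = 11101101 → 3-byte char #11 = ED 91 81.
Offset 36: leading byte 0xE3 = 11100011 → 3-byte char #12 = E3 98 9D.
Leading byte 0xE3 = 11100011 matches 1110xxxx → 3-byte sequence.
Byte 1: 0xE3 = 11100011, payload 0011 (4 bits).
Byte 2: 0x98 = 10011000 (10xxxxxx ✓), payload 011000.
Byte 3: 0x9D = 10011101 (10xxxxxx ✓), payload 011101.
Concatenate: 0011011000011101 = 0x361D (16 bits → U+361D).

U+361D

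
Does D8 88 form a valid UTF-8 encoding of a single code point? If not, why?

Leading byte 0xD8 = 11011000 → 2-byte form.
Continuation bytes 0x88=10001000 all match 10xxxxxx.
Decoded value 0x608 is ≥ 0x80 (shortest form) and not a surrogate.

valid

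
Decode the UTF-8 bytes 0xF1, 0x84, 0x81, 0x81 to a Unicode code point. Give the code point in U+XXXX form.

U+44041

Leading byte 0xF1 = 11110001 matches 11110xxx → 4-byte sequence.
Byte 1: 0xF1 = 11110001, payload 001 (3 bits).
Byte 2: 0x84 = 10000100 (10xxxxxx ✓), payload 000100.
Byte 3: 0x81 = 10000001 (10xxxxxx ✓), payload 000001.
Byte 4: 0x81 = 10000001 (10xxxxxx ✓), payload 000001.
Concatenate: 001000100000001000001 = 0x44041 (21 bits → U+44041).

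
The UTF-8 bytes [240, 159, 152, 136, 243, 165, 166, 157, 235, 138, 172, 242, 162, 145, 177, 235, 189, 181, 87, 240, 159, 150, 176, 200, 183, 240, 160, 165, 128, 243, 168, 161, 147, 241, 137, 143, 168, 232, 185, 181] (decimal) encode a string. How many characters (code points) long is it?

Byte at offset 0: 0xF0 = 11110000 → 4-byte char (#1). Advance 4.
Byte at offset 4: 0xF3 = 11110011 → 4-byte char (#2). Advance 4.
Byte at offset 8: 0xEB = 11101011 → 3-byte char (#3). Advance 3.
Byte at offset 11: 0xF2 = 11110010 → 4-byte char (#4). Advance 4.
Byte at offset 15: 0xEB = 11101011 → 3-byte char (#5). Advance 3.
Byte at offset 18: 0x57 = 01010111 → 1-byte char (#6). Advance 1.
Byte at offset 19: 0xF0 = 11110000 → 4-byte char (#7). Advance 4.
Byte at offset 23: 0xC8 = 11001000 → 2-byte char (#8). Advance 2.
Byte at offset 25: 0xF0 = 11110000 → 4-byte char (#9). Advance 4.
Byte at offset 29: 0xF3 = 11110011 → 4-byte char (#10). Advance 4.
Byte at offset 33: 0xF1 = 11110001 → 4-byte char (#11). Advance 4.
Byte at offset 37: 0xE8 = 11101000 → 3-byte char (#12). Advance 3.
Reached end at offset 40 after 12 code points.

12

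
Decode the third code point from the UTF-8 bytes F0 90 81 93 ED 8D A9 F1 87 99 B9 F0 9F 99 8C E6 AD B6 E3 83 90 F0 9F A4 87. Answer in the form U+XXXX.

Offset 0: leading byte 0xF0 = 11110000 → 4-byte char #1 = F0 90 81 93.
Offset 4: leading byte 0xED = 11101101 → 3-byte char #2 = ED 8D A9.
Offset 7: leading byte 0xF1 = 11110001 → 4-byte char #3 = F1 87 99 B9.
Leading byte 0xF1 = 11110001 matches 11110xxx → 4-byte sequence.
Byte 1: 0xF1 = 11110001, payload 001 (3 bits).
Byte 2: 0x87 = 10000111 (10xxxxxx ✓), payload 000111.
Byte 3: 0x99 = 10011001 (10xxxxxx ✓), payload 011001.
Byte 4: 0xB9 = 10111001 (10xxxxxx ✓), payload 111001.
Concatenate: 001000111011001111001 = 0x47679 (21 bits → U+47679).

U+47679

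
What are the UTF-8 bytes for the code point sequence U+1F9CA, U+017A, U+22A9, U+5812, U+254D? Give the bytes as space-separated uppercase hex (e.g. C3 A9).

U+1F9CA: 4-byte form → F0 9F A7 8A.
U+017A: 2-byte form → C5 BA.
U+22A9: 3-byte form → E2 8A A9.
U+5812: 3-byte form → E5 A0 92.
U+254D: 3-byte form → E2 95 8D.
Concatenated (15 bytes): F0 9F A7 8A C5 BA E2 8A A9 E5 A0 92 E2 95 8D.

F0 9F A7 8A C5 BA E2 8A A9 E5 A0 92 E2 95 8D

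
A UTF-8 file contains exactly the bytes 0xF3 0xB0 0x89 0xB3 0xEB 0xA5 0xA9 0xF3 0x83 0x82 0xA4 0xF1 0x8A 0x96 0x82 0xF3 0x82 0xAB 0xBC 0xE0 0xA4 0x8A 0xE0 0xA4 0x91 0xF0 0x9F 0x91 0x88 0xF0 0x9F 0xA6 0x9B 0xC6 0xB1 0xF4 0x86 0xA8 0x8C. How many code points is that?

11

Byte at offset 0: 0xF3 = 11110011 → 4-byte char (#1). Advance 4.
Byte at offset 4: 0xEB = 11101011 → 3-byte char (#2). Advance 3.
Byte at offset 7: 0xF3 = 11110011 → 4-byte char (#3). Advance 4.
Byte at offset 11: 0xF1 = 11110001 → 4-byte char (#4). Advance 4.
Byte at offset 15: 0xF3 = 11110011 → 4-byte char (#5). Advance 4.
Byte at offset 19: 0xE0 = 11100000 → 3-byte char (#6). Advance 3.
Byte at offset 22: 0xE0 = 11100000 → 3-byte char (#7). Advance 3.
Byte at offset 25: 0xF0 = 11110000 → 4-byte char (#8). Advance 4.
Byte at offset 29: 0xF0 = 11110000 → 4-byte char (#9). Advance 4.
Byte at offset 33: 0xC6 = 11000110 → 2-byte char (#10). Advance 2.
Byte at offset 35: 0xF4 = 11110100 → 4-byte char (#11). Advance 4.
Reached end at offset 39 after 11 code points.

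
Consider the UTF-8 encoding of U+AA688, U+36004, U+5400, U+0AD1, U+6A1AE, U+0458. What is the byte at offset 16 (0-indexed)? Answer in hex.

0x86

U+AA688 → 4-byte form F2 AA 9A 88 at offsets 0–3.
U+36004 → 4-byte form F0 B6 80 84 at offsets 4–7.
U+5400 → 3-byte form E5 90 80 at offsets 8–10.
U+0AD1 → 3-byte form E0 AB 91 at offsets 11–13.
U+6A1AE → 4-byte form F1 AA 86 AE at offsets 14–17.
Offset 16 falls in char 5's range; it's byte 3 of F1 AA 86 AE = 0x86.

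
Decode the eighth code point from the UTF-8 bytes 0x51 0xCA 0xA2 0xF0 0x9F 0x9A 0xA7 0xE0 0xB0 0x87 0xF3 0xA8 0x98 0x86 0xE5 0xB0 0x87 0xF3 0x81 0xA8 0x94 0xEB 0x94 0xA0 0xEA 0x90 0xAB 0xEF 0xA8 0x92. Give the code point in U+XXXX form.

Offset 0: leading byte 0x51 = 01010001 → 1-byte char #1 = 51.
Offset 1: leading byte 0xCA = 11001010 → 2-byte char #2 = CA A2.
Offset 3: leading byte 0xF0 = 11110000 → 4-byte char #3 = F0 9F 9A A7.
Offset 7: leading byte 0xE0 = 11100000 → 3-byte char #4 = E0 B0 87.
Offset 10: leading byte 0xF3 = 11110011 → 4-byte char #5 = F3 A8 98 86.
Offset 14: leading byte 0xE5 = 11100101 → 3-byte char #6 = E5 B0 87.
Offset 17: leading byte 0xF3 = 11110011 → 4-byte char #7 = F3 81 A8 94.
Offset 21: leading byte 0xEB = 11101011 → 3-byte char #8 = EB 94 A0.
Leading byte 0xEB = 11101011 matches 1110xxxx → 3-byte sequence.
Byte 1: 0xEB = 11101011, payload 1011 (4 bits).
Byte 2: 0x94 = 10010100 (10xxxxxx ✓), payload 010100.
Byte 3: 0xA0 = 10100000 (10xxxxxx ✓), payload 100000.
Concatenate: 1011010100100000 = 0xB520 (16 bits → U+B520).

U+B520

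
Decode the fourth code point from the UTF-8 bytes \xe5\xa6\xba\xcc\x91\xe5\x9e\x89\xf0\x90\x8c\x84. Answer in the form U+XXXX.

U+10304

Offset 0: leading byte 0xE5 = 11100101 → 3-byte char #1 = E5 A6 BA.
Offset 3: leading byte 0xCC = 11001100 → 2-byte char #2 = CC 91.
Offset 5: leading byte 0xE5 = 11100101 → 3-byte char #3 = E5 9E 89.
Offset 8: leading byte 0xF0 = 11110000 → 4-byte char #4 = F0 90 8C 84.
Leading byte 0xF0 = 11110000 matches 11110xxx → 4-byte sequence.
Byte 1: 0xF0 = 11110000, payload 000 (3 bits).
Byte 2: 0x90 = 10010000 (10xxxxxx ✓), payload 010000.
Byte 3: 0x8C = 10001100 (10xxxxxx ✓), payload 001100.
Byte 4: 0x84 = 10000100 (10xxxxxx ✓), payload 000100.
Concatenate: 000010000001100000100 = 0x10304 (21 bits → U+10304).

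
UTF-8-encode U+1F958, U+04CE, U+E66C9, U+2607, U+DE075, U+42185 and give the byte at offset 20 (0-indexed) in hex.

U+1F958 → 4-byte form F0 9F A5 98 at offsets 0–3.
U+04CE → 2-byte form D3 8E at offsets 4–5.
U+E66C9 → 4-byte form F3 A6 9B 89 at offsets 6–9.
U+2607 → 3-byte form E2 98 87 at offsets 10–12.
U+DE075 → 4-byte form F3 9E 81 B5 at offsets 13–16.
U+42185 → 4-byte form F1 82 86 85 at offsets 17–20.
Offset 20 falls in char 6's range; it's byte 4 of F1 82 86 85 = 0x85.

0x85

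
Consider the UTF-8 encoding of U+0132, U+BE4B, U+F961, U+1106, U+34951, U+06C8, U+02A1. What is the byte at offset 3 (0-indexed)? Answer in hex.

U+0132 → 2-byte form C4 B2 at offsets 0–1.
U+BE4B → 3-byte form EB B9 8B at offsets 2–4.
Offset 3 falls in char 2's range; it's byte 2 of EB B9 8B = 0xB9.

0xB9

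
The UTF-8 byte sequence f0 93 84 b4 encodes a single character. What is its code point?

Leading byte 0xF0 = 11110000 matches 11110xxx → 4-byte sequence.
Byte 1: 0xF0 = 11110000, payload 000 (3 bits).
Byte 2: 0x93 = 10010011 (10xxxxxx ✓), payload 010011.
Byte 3: 0x84 = 10000100 (10xxxxxx ✓), payload 000100.
Byte 4: 0xB4 = 10110100 (10xxxxxx ✓), payload 110100.
Concatenate: 000010011000100110100 = 0x13134 (21 bits → U+13134).

U+13134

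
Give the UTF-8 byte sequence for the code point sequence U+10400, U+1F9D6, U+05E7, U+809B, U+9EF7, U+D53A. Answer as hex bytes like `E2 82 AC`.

U+10400: 4-byte form → F0 90 90 80.
U+1F9D6: 4-byte form → F0 9F A7 96.
U+05E7: 2-byte form → D7 A7.
U+809B: 3-byte form → E8 82 9B.
U+9EF7: 3-byte form → E9 BB B7.
U+D53A: 3-byte form → ED 94 BA.
Concatenated (19 bytes): F0 90 90 80 F0 9F A7 96 D7 A7 E8 82 9B E9 BB B7 ED 94 BA.

F0 90 90 80 F0 9F A7 96 D7 A7 E8 82 9B E9 BB B7 ED 94 BA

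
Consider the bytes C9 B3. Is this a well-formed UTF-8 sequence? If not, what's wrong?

Leading byte 0xC9 = 11001001 → 2-byte form.
Continuation bytes 0xB3=10110011 all match 10xxxxxx.
Decoded value 0x273 is ≥ 0x80 (shortest form) and not a surrogate.

valid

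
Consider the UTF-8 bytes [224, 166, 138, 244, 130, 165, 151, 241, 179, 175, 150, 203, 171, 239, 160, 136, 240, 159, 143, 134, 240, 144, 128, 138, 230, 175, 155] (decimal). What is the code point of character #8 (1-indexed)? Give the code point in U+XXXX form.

U+6BDB

Offset 0: leading byte 0xE0 = 11100000 → 3-byte char #1 = E0 A6 8A.
Offset 3: leading byte 0xF4 = 11110100 → 4-byte char #2 = F4 82 A5 97.
Offset 7: leading byte 0xF1 = 11110001 → 4-byte char #3 = F1 B3 AF 96.
Offset 11: leading byte 0xCB = 11001011 → 2-byte char #4 = CB AB.
Offset 13: leading byte 0xEF = 11101111 → 3-byte char #5 = EF A0 88.
Offset 16: leading byte 0xF0 = 11110000 → 4-byte char #6 = F0 9F 8F 86.
Offset 20: leading byte 0xF0 = 11110000 → 4-byte char #7 = F0 90 80 8A.
Offset 24: leading byte 0xE6 = 11100110 → 3-byte char #8 = E6 AF 9B.
Leading byte 0xE6 = 11100110 matches 1110xxxx → 3-byte sequence.
Byte 1: 0xE6 = 11100110, payload 0110 (4 bits).
Byte 2: 0xAF = 10101111 (10xxxxxx ✓), payload 101111.
Byte 3: 0x9B = 10011011 (10xxxxxx ✓), payload 011011.
Concatenate: 0110101111011011 = 0x6BDB (16 bits → U+6BDB).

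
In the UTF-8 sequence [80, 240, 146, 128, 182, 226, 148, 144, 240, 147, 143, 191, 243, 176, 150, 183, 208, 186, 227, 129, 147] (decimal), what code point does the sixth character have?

Offset 0: leading byte 0x50 = 01010000 → 1-byte char #1 = 50.
Offset 1: leading byte 0xF0 = 11110000 → 4-byte char #2 = F0 92 80 B6.
Offset 5: leading byte 0xE2 = 11100010 → 3-byte char #3 = E2 94 90.
Offset 8: leading byte 0xF0 = 11110000 → 4-byte char #4 = F0 93 8F BF.
Offset 12: leading byte 0xF3 = 11110011 → 4-byte char #5 = F3 B0 96 B7.
Offset 16: leading byte 0xD0 = 11010000 → 2-byte char #6 = D0 BA.
Leading byte 0xD0 = 11010000 matches 110xxxxx → 2-byte sequence.
Byte 1: 0xD0 = 11010000, payload 10000 (5 bits).
Byte 2: 0xBA = 10111010 (10xxxxxx ✓), payload 111010.
Concatenate: 10000111010 = 0x43A (11 bits → U+043A).

U+043A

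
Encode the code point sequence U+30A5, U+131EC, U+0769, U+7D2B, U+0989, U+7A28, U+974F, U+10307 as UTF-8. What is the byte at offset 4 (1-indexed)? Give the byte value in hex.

1-indexed offset 4 is 0-indexed offset 3.
U+30A5 → 3-byte form E3 82 A5 at offsets 0–2.
U+131EC → 4-byte form F0 93 87 AC at offsets 3–6.
Offset 3 falls in char 2's range; it's byte 1 of F0 93 87 AC = 0xF0.

0xF0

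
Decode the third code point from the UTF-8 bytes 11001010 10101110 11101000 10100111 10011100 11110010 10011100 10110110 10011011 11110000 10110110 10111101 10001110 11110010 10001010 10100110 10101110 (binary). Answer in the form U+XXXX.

U+9CD9B

Offset 0: leading byte 0xCA = 11001010 → 2-byte char #1 = CA AE.
Offset 2: leading byte 0xE8 = 11101000 → 3-byte char #2 = E8 A7 9C.
Offset 5: leading byte 0xF2 = 11110010 → 4-byte char #3 = F2 9C B6 9B.
Leading byte 0xF2 = 11110010 matches 11110xxx → 4-byte sequence.
Byte 1: 0xF2 = 11110010, payload 010 (3 bits).
Byte 2: 0x9C = 10011100 (10xxxxxx ✓), payload 011100.
Byte 3: 0xB6 = 10110110 (10xxxxxx ✓), payload 110110.
Byte 4: 0x9B = 10011011 (10xxxxxx ✓), payload 011011.
Concatenate: 010011100110110011011 = 0x9CD9B (21 bits → U+9CD9B).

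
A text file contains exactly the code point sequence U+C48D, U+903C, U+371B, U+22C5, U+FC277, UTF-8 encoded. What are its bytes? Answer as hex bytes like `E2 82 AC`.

EC 92 8D E9 80 BC E3 9C 9B E2 8B 85 F3 BC 89 B7

U+C48D: 3-byte form → EC 92 8D.
U+903C: 3-byte form → E9 80 BC.
U+371B: 3-byte form → E3 9C 9B.
U+22C5: 3-byte form → E2 8B 85.
U+FC277: 4-byte form → F3 BC 89 B7.
Concatenated (16 bytes): EC 92 8D E9 80 BC E3 9C 9B E2 8B 85 F3 BC 89 B7.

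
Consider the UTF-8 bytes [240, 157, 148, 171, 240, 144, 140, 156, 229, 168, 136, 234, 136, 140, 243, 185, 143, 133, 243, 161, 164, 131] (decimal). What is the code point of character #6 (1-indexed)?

Offset 0: leading byte 0xF0 = 11110000 → 4-byte char #1 = F0 9D 94 AB.
Offset 4: leading byte 0xF0 = 11110000 → 4-byte char #2 = F0 90 8C 9C.
Offset 8: leading byte 0xE5 = 11100101 → 3-byte char #3 = E5 A8 88.
Offset 11: leading byte 0xEA = 11101010 → 3-byte char #4 = EA 88 8C.
Offset 14: leading byte 0xF3 = 11110011 → 4-byte char #5 = F3 B9 8F 85.
Offset 18: leading byte 0xF3 = 11110011 → 4-byte char #6 = F3 A1 A4 83.
Leading byte 0xF3 = 11110011 matches 11110xxx → 4-byte sequence.
Byte 1: 0xF3 = 11110011, payload 011 (3 bits).
Byte 2: 0xA1 = 10100001 (10xxxxxx ✓), payload 100001.
Byte 3: 0xA4 = 10100100 (10xxxxxx ✓), payload 100100.
Byte 4: 0x83 = 10000011 (10xxxxxx ✓), payload 000011.
Concatenate: 011100001100100000011 = 0xE1903 (21 bits → U+E1903).

U+E1903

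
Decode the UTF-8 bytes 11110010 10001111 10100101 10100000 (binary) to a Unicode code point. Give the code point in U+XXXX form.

Leading byte 0xF2 = 11110010 matches 11110xxx → 4-byte sequence.
Byte 1: 0xF2 = 11110010, payload 010 (3 bits).
Byte 2: 0x8F = 10001111 (10xxxxxx ✓), payload 001111.
Byte 3: 0xA5 = 10100101 (10xxxxxx ✓), payload 100101.
Byte 4: 0xA0 = 10100000 (10xxxxxx ✓), payload 100000.
Concatenate: 010001111100101100000 = 0x8F960 (21 bits → U+8F960).

U+8F960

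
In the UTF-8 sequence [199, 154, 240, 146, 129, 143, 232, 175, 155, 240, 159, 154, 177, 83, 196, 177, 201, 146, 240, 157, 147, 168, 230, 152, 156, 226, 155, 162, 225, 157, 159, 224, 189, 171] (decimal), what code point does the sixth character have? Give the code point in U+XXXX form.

Offset 0: leading byte 0xC7 = 11000111 → 2-byte char #1 = C7 9A.
Offset 2: leading byte 0xF0 = 11110000 → 4-byte char #2 = F0 92 81 8F.
Offset 6: leading byte 0xE8 = 11101000 → 3-byte char #3 = E8 AF 9B.
Offset 9: leading byte 0xF0 = 11110000 → 4-byte char #4 = F0 9F 9A B1.
Offset 13: leading byte 0x53 = 01010011 → 1-byte char #5 = 53.
Offset 14: leading byte 0xC4 = 11000100 → 2-byte char #6 = C4 B1.
Leading byte 0xC4 = 11000100 matches 110xxxxx → 2-byte sequence.
Byte 1: 0xC4 = 11000100, payload 00100 (5 bits).
Byte 2: 0xB1 = 10110001 (10xxxxxx ✓), payload 110001.
Concatenate: 00100110001 = 0x131 (11 bits → U+0131).

U+0131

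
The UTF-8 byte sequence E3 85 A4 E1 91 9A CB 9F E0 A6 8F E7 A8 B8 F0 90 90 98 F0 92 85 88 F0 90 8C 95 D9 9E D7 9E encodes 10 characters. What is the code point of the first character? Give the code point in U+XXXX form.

U+3164

Offset 0: leading byte 0xE3 = 11100011 → 3-byte char #1 = E3 85 A4.
Leading byte 0xE3 = 11100011 matches 1110xxxx → 3-byte sequence.
Byte 1: 0xE3 = 11100011, payload 0011 (4 bits).
Byte 2: 0x85 = 10000101 (10xxxxxx ✓), payload 000101.
Byte 3: 0xA4 = 10100100 (10xxxxxx ✓), payload 100100.
Concatenate: 0011000101100100 = 0x3164 (16 bits → U+3164).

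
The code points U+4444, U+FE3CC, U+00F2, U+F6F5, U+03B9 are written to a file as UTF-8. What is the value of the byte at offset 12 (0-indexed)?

0xCE

U+4444 → 3-byte form E4 91 84 at offsets 0–2.
U+FE3CC → 4-byte form F3 BE 8F 8C at offsets 3–6.
U+00F2 → 2-byte form C3 B2 at offsets 7–8.
U+F6F5 → 3-byte form EF 9B B5 at offsets 9–11.
U+03B9 → 2-byte form CE B9 at offsets 12–13.
Offset 12 falls in char 5's range; it's byte 1 of CE B9 = 0xCE.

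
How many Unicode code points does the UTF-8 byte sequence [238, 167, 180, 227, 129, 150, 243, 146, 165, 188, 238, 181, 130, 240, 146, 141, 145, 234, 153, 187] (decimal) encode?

Byte at offset 0: 0xEE = 11101110 → 3-byte char (#1). Advance 3.
Byte at offset 3: 0xE3 = 11100011 → 3-byte char (#2). Advance 3.
Byte at offset 6: 0xF3 = 11110011 → 4-byte char (#3). Advance 4.
Byte at offset 10: 0xEE = 11101110 → 3-byte char (#4). Advance 3.
Byte at offset 13: 0xF0 = 11110000 → 4-byte char (#5). Advance 4.
Byte at offset 17: 0xEA = 11101010 → 3-byte char (#6). Advance 3.
Reached end at offset 20 after 6 code points.

6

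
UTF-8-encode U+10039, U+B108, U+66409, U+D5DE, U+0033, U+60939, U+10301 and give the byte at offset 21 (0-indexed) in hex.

0x8C

U+10039 → 4-byte form F0 90 80 B9 at offsets 0–3.
U+B108 → 3-byte form EB 84 88 at offsets 4–6.
U+66409 → 4-byte form F1 A6 90 89 at offsets 7–10.
U+D5DE → 3-byte form ED 97 9E at offsets 11–13.
U+0033 → 1-byte form 33 at offsets 14–14.
U+60939 → 4-byte form F1 A0 A4 B9 at offsets 15–18.
U+10301 → 4-byte form F0 90 8C 81 at offsets 19–22.
Offset 21 falls in char 7's range; it's byte 3 of F0 90 8C 81 = 0x8C.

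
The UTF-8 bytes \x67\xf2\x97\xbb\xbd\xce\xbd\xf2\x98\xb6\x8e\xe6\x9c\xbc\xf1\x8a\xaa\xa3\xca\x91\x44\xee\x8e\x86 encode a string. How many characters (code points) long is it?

Byte at offset 0: 0x67 = 01100111 → 1-byte char (#1). Advance 1.
Byte at offset 1: 0xF2 = 11110010 → 4-byte char (#2). Advance 4.
Byte at offset 5: 0xCE = 11001110 → 2-byte char (#3). Advance 2.
Byte at offset 7: 0xF2 = 11110010 → 4-byte char (#4). Advance 4.
Byte at offset 11: 0xE6 = 11100110 → 3-byte char (#5). Advance 3.
Byte at offset 14: 0xF1 = 11110001 → 4-byte char (#6). Advance 4.
Byte at offset 18: 0xCA = 11001010 → 2-byte char (#7). Advance 2.
Byte at offset 20: 0x44 = 01000100 → 1-byte char (#8). Advance 1.
Byte at offset 21: 0xEE = 11101110 → 3-byte char (#9). Advance 3.
Reached end at offset 24 after 9 code points.

9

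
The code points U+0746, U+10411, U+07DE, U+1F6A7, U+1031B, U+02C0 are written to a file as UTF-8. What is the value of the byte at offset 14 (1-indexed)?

1-indexed offset 14 is 0-indexed offset 13.
U+0746 → 2-byte form DD 86 at offsets 0–1.
U+10411 → 4-byte form F0 90 90 91 at offsets 2–5.
U+07DE → 2-byte form DF 9E at offsets 6–7.
U+1F6A7 → 4-byte form F0 9F 9A A7 at offsets 8–11.
U+1031B → 4-byte form F0 90 8C 9B at offsets 12–15.
Offset 13 falls in char 5's range; it's byte 2 of F0 90 8C 9B = 0x90.

0x90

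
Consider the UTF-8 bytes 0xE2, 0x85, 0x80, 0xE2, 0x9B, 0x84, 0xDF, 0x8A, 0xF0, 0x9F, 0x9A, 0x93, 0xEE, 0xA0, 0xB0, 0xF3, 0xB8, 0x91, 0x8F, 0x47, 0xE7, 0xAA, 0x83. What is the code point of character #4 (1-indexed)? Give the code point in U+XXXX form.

Offset 0: leading byte 0xE2 = 11100010 → 3-byte char #1 = E2 85 80.
Offset 3: leading byte 0xE2 = 11100010 → 3-byte char #2 = E2 9B 84.
Offset 6: leading byte 0xDF = 11011111 → 2-byte char #3 = DF 8A.
Offset 8: leading byte 0xF0 = 11110000 → 4-byte char #4 = F0 9F 9A 93.
Leading byte 0xF0 = 11110000 matches 11110xxx → 4-byte sequence.
Byte 1: 0xF0 = 11110000, payload 000 (3 bits).
Byte 2: 0x9F = 10011111 (10xxxxxx ✓), payload 011111.
Byte 3: 0x9A = 10011010 (10xxxxxx ✓), payload 011010.
Byte 4: 0x93 = 10010011 (10xxxxxx ✓), payload 010011.
Concatenate: 000011111011010010011 = 0x1F693 (21 bits → U+1F693).

U+1F693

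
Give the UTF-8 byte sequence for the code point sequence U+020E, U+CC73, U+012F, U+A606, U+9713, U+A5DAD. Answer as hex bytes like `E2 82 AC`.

U+020E: 2-byte form → C8 8E.
U+CC73: 3-byte form → EC B1 B3.
U+012F: 2-byte form → C4 AF.
U+A606: 3-byte form → EA 98 86.
U+9713: 3-byte form → E9 9C 93.
U+A5DAD: 4-byte form → F2 A5 B6 AD.
Concatenated (17 bytes): C8 8E EC B1 B3 C4 AF EA 98 86 E9 9C 93 F2 A5 B6 AD.

C8 8E EC B1 B3 C4 AF EA 98 86 E9 9C 93 F2 A5 B6 AD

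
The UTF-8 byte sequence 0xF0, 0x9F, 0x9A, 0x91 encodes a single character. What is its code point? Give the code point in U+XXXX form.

U+1F691

Leading byte 0xF0 = 11110000 matches 11110xxx → 4-byte sequence.
Byte 1: 0xF0 = 11110000, payload 000 (3 bits).
Byte 2: 0x9F = 10011111 (10xxxxxx ✓), payload 011111.
Byte 3: 0x9A = 10011010 (10xxxxxx ✓), payload 011010.
Byte 4: 0x91 = 10010001 (10xxxxxx ✓), payload 010001.
Concatenate: 000011111011010010001 = 0x1F691 (21 bits → U+1F691).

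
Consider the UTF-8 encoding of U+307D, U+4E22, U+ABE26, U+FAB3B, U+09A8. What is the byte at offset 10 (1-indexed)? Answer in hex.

1-indexed offset 10 is 0-indexed offset 9.
U+307D → 3-byte form E3 81 BD at offsets 0–2.
U+4E22 → 3-byte form E4 B8 A2 at offsets 3–5.
U+ABE26 → 4-byte form F2 AB B8 A6 at offsets 6–9.
Offset 9 falls in char 3's range; it's byte 4 of F2 AB B8 A6 = 0xA6.

0xA6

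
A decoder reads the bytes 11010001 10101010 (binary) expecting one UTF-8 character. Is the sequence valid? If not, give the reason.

Leading byte 0xD1 = 11010001 → 2-byte form.
Continuation bytes 0xAA=10101010 all match 10xxxxxx.
Decoded value 0x46A is ≥ 0x80 (shortest form) and not a surrogate.

valid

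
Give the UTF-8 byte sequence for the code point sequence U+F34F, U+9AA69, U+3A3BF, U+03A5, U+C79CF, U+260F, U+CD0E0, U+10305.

U+F34F: 3-byte form → EF 8D 8F.
U+9AA69: 4-byte form → F2 9A A9 A9.
U+3A3BF: 4-byte form → F0 BA 8E BF.
U+03A5: 2-byte form → CE A5.
U+C79CF: 4-byte form → F3 87 A7 8F.
U+260F: 3-byte form → E2 98 8F.
U+CD0E0: 4-byte form → F3 8D 83 A0.
U+10305: 4-byte form → F0 90 8C 85.
Concatenated (28 bytes): EF 8D 8F F2 9A A9 A9 F0 BA 8E BF CE A5 F3 87 A7 8F E2 98 8F F3 8D 83 A0 F0 90 8C 85.

EF 8D 8F F2 9A A9 A9 F0 BA 8E BF CE A5 F3 87 A7 8F E2 98 8F F3 8D 83 A0 F0 90 8C 85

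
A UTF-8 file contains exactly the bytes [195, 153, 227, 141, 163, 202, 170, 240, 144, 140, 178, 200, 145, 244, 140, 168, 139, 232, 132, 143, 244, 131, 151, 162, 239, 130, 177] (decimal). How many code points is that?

Byte at offset 0: 0xC3 = 11000011 → 2-byte char (#1). Advance 2.
Byte at offset 2: 0xE3 = 11100011 → 3-byte char (#2). Advance 3.
Byte at offset 5: 0xCA = 11001010 → 2-byte char (#3). Advance 2.
Byte at offset 7: 0xF0 = 11110000 → 4-byte char (#4). Advance 4.
Byte at offset 11: 0xC8 = 11001000 → 2-byte char (#5). Advance 2.
Byte at offset 13: 0xF4 = 11110100 → 4-byte char (#6). Advance 4.
Byte at offset 17: 0xE8 = 11101000 → 3-byte char (#7). Advance 3.
Byte at offset 20: 0xF4 = 11110100 → 4-byte char (#8). Advance 4.
Byte at offset 24: 0xEF = 11101111 → 3-byte char (#9). Advance 3.
Reached end at offset 27 after 9 code points.

9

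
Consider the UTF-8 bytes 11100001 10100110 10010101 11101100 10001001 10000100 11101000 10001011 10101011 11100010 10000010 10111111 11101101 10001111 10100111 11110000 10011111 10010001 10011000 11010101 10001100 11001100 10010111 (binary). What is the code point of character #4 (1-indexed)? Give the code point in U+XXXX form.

Offset 0: leading byte 0xE1 = 11100001 → 3-byte char #1 = E1 A6 95.
Offset 3: leading byte 0xEC = 11101100 → 3-byte char #2 = EC 89 84.
Offset 6: leading byte 0xE8 = 11101000 → 3-byte char #3 = E8 8B AB.
Offset 9: leading byte 0xE2 = 11100010 → 3-byte char #4 = E2 82 BF.
Leading byte 0xE2 = 11100010 matches 1110xxxx → 3-byte sequence.
Byte 1: 0xE2 = 11100010, payload 0010 (4 bits).
Byte 2: 0x82 = 10000010 (10xxxxxx ✓), payload 000010.
Byte 3: 0xBF = 10111111 (10xxxxxx ✓), payload 111111.
Concatenate: 0010000010111111 = 0x20BF (16 bits → U+20BF).

U+20BF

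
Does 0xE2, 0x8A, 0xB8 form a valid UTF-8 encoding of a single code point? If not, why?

Leading byte 0xE2 = 11100010 → 3-byte form.
Continuation bytes 0x8A=10001010, 0xB8=10111000 all match 10xxxxxx.
Decoded value 0x22B8 is ≥ 0x800 (shortest form) and not a surrogate.

valid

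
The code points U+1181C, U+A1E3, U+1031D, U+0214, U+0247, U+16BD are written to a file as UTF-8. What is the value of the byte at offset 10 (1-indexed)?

1-indexed offset 10 is 0-indexed offset 9.
U+1181C → 4-byte form F0 91 A0 9C at offsets 0–3.
U+A1E3 → 3-byte form EA 87 A3 at offsets 4–6.
U+1031D → 4-byte form F0 90 8C 9D at offsets 7–10.
Offset 9 falls in char 3's range; it's byte 3 of F0 90 8C 9D = 0x8C.

0x8C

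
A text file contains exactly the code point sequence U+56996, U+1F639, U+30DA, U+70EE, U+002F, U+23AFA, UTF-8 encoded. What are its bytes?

U+56996: 4-byte form → F1 96 A6 96.
U+1F639: 4-byte form → F0 9F 98 B9.
U+30DA: 3-byte form → E3 83 9A.
U+70EE: 3-byte form → E7 83 AE.
U+002F: 1-byte form → 2F.
U+23AFA: 4-byte form → F0 A3 AB BA.
Concatenated (19 bytes): F1 96 A6 96 F0 9F 98 B9 E3 83 9A E7 83 AE 2F F0 A3 AB BA.

F1 96 A6 96 F0 9F 98 B9 E3 83 9A E7 83 AE 2F F0 A3 AB BA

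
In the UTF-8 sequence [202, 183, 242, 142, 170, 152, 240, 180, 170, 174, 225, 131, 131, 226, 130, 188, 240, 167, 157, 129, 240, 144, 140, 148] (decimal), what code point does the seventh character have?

U+10314

Offset 0: leading byte 0xCA = 11001010 → 2-byte char #1 = CA B7.
Offset 2: leading byte 0xF2 = 11110010 → 4-byte char #2 = F2 8E AA 98.
Offset 6: leading byte 0xF0 = 11110000 → 4-byte char #3 = F0 B4 AA AE.
Offset 10: leading byte 0xE1 = 11100001 → 3-byte char #4 = E1 83 83.
Offset 13: leading byte 0xE2 = 11100010 → 3-byte char #5 = E2 82 BC.
Offset 16: leading byte 0xF0 = 11110000 → 4-byte char #6 = F0 A7 9D 81.
Offset 20: leading byte 0xF0 = 11110000 → 4-byte char #7 = F0 90 8C 94.
Leading byte 0xF0 = 11110000 matches 11110xxx → 4-byte sequence.
Byte 1: 0xF0 = 11110000, payload 000 (3 bits).
Byte 2: 0x90 = 10010000 (10xxxxxx ✓), payload 010000.
Byte 3: 0x8C = 10001100 (10xxxxxx ✓), payload 001100.
Byte 4: 0x94 = 10010100 (10xxxxxx ✓), payload 010100.
Concatenate: 000010000001100010100 = 0x10314 (21 bits → U+10314).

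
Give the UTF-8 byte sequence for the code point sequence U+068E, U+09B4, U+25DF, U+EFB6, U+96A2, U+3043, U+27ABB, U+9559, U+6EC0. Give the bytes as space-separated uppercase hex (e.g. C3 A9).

DA 8E E0 A6 B4 E2 97 9F EE BE B6 E9 9A A2 E3 81 83 F0 A7 AA BB E9 95 99 E6 BB 80

U+068E: 2-byte form → DA 8E.
U+09B4: 3-byte form → E0 A6 B4.
U+25DF: 3-byte form → E2 97 9F.
U+EFB6: 3-byte form → EE BE B6.
U+96A2: 3-byte form → E9 9A A2.
U+3043: 3-byte form → E3 81 83.
U+27ABB: 4-byte form → F0 A7 AA BB.
U+9559: 3-byte form → E9 95 99.
U+6EC0: 3-byte form → E6 BB 80.
Concatenated (27 bytes): DA 8E E0 A6 B4 E2 97 9F EE BE B6 E9 9A A2 E3 81 83 F0 A7 AA BB E9 95 99 E6 BB 80.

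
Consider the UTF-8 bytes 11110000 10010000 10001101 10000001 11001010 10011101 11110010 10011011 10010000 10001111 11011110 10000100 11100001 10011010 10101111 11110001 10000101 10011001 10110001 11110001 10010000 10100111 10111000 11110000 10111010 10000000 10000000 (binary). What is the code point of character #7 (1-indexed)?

Offset 0: leading byte 0xF0 = 11110000 → 4-byte char #1 = F0 90 8D 81.
Offset 4: leading byte 0xCA = 11001010 → 2-byte char #2 = CA 9D.
Offset 6: leading byte 0xF2 = 11110010 → 4-byte char #3 = F2 9B 90 8F.
Offset 10: leading byte 0xDE = 11011110 → 2-byte char #4 = DE 84.
Offset 12: leading byte 0xE1 = 11100001 → 3-byte char #5 = E1 9A AF.
Offset 15: leading byte 0xF1 = 11110001 → 4-byte char #6 = F1 85 99 B1.
Offset 19: leading byte 0xF1 = 11110001 → 4-byte char #7 = F1 90 A7 B8.
Leading byte 0xF1 = 11110001 matches 11110xxx → 4-byte sequence.
Byte 1: 0xF1 = 11110001, payload 001 (3 bits).
Byte 2: 0x90 = 10010000 (10xxxxxx ✓), payload 010000.
Byte 3: 0xA7 = 10100111 (10xxxxxx ✓), payload 100111.
Byte 4: 0xB8 = 10111000 (10xxxxxx ✓), payload 111000.
Concatenate: 001010000100111111000 = 0x509F8 (21 bits → U+509F8).

U+509F8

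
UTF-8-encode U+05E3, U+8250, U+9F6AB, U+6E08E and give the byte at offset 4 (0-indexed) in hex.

0x90

U+05E3 → 2-byte form D7 A3 at offsets 0–1.
U+8250 → 3-byte form E8 89 90 at offsets 2–4.
Offset 4 falls in char 2's range; it's byte 3 of E8 89 90 = 0x90.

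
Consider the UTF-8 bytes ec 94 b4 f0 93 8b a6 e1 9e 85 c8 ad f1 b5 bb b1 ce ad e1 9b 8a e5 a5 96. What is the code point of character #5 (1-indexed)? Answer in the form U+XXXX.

U+75EF1

Offset 0: leading byte 0xEC = 11101100 → 3-byte char #1 = EC 94 B4.
Offset 3: leading byte 0xF0 = 11110000 → 4-byte char #2 = F0 93 8B A6.
Offset 7: leading byte 0xE1 = 11100001 → 3-byte char #3 = E1 9E 85.
Offset 10: leading byte 0xC8 = 11001000 → 2-byte char #4 = C8 AD.
Offset 12: leading byte 0xF1 = 11110001 → 4-byte char #5 = F1 B5 BB B1.
Leading byte 0xF1 = 11110001 matches 11110xxx → 4-byte sequence.
Byte 1: 0xF1 = 11110001, payload 001 (3 bits).
Byte 2: 0xB5 = 10110101 (10xxxxxx ✓), payload 110101.
Byte 3: 0xBB = 10111011 (10xxxxxx ✓), payload 111011.
Byte 4: 0xB1 = 10110001 (10xxxxxx ✓), payload 110001.
Concatenate: 001110101111011110001 = 0x75EF1 (21 bits → U+75EF1).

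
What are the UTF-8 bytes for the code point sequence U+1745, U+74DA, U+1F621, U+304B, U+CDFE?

E1 9D 85 E7 93 9A F0 9F 98 A1 E3 81 8B EC B7 BE

U+1745: 3-byte form → E1 9D 85.
U+74DA: 3-byte form → E7 93 9A.
U+1F621: 4-byte form → F0 9F 98 A1.
U+304B: 3-byte form → E3 81 8B.
U+CDFE: 3-byte form → EC B7 BE.
Concatenated (16 bytes): E1 9D 85 E7 93 9A F0 9F 98 A1 E3 81 8B EC B7 BE.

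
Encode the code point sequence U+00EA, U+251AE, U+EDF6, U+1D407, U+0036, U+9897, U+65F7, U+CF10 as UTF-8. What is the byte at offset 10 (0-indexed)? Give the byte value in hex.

0x9D

U+00EA → 2-byte form C3 AA at offsets 0–1.
U+251AE → 4-byte form F0 A5 86 AE at offsets 2–5.
U+EDF6 → 3-byte form EE B7 B6 at offsets 6–8.
U+1D407 → 4-byte form F0 9D 90 87 at offsets 9–12.
Offset 10 falls in char 4's range; it's byte 2 of F0 9D 90 87 = 0x9D.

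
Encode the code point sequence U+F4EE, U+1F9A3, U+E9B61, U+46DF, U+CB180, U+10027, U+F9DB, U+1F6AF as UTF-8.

U+F4EE: 3-byte form → EF 93 AE.
U+1F9A3: 4-byte form → F0 9F A6 A3.
U+E9B61: 4-byte form → F3 A9 AD A1.
U+46DF: 3-byte form → E4 9B 9F.
U+CB180: 4-byte form → F3 8B 86 80.
U+10027: 4-byte form → F0 90 80 A7.
U+F9DB: 3-byte form → EF A7 9B.
U+1F6AF: 4-byte form → F0 9F 9A AF.
Concatenated (29 bytes): EF 93 AE F0 9F A6 A3 F3 A9 AD A1 E4 9B 9F F3 8B 86 80 F0 90 80 A7 EF A7 9B F0 9F 9A AF.

EF 93 AE F0 9F A6 A3 F3 A9 AD A1 E4 9B 9F F3 8B 86 80 F0 90 80 A7 EF A7 9B F0 9F 9A AF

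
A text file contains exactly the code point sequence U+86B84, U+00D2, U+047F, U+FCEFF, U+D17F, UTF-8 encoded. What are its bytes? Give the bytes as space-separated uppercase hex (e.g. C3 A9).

F2 86 AE 84 C3 92 D1 BF F3 BC BB BF ED 85 BF

U+86B84: 4-byte form → F2 86 AE 84.
U+00D2: 2-byte form → C3 92.
U+047F: 2-byte form → D1 BF.
U+FCEFF: 4-byte form → F3 BC BB BF.
U+D17F: 3-byte form → ED 85 BF.
Concatenated (15 bytes): F2 86 AE 84 C3 92 D1 BF F3 BC BB BF ED 85 BF.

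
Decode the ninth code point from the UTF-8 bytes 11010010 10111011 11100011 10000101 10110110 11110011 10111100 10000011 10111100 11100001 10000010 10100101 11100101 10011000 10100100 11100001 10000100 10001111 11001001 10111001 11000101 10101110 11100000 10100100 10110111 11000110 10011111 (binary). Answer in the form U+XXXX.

U+0937

Offset 0: leading byte 0xD2 = 11010010 → 2-byte char #1 = D2 BB.
Offset 2: leading byte 0xE3 = 11100011 → 3-byte char #2 = E3 85 B6.
Offset 5: leading byte 0xF3 = 11110011 → 4-byte char #3 = F3 BC 83 BC.
Offset 9: leading byte 0xE1 = 11100001 → 3-byte char #4 = E1 82 A5.
Offset 12: leading byte 0xE5 = 11100101 → 3-byte char #5 = E5 98 A4.
Offset 15: leading byte 0xE1 = 11100001 → 3-byte char #6 = E1 84 8F.
Offset 18: leading byte 0xC9 = 11001001 → 2-byte char #7 = C9 B9.
Offset 20: leading byte 0xC5 = 11000101 → 2-byte char #8 = C5 AE.
Offset 22: leading byte 0xE0 = 11100000 → 3-byte char #9 = E0 A4 B7.
Leading byte 0xE0 = 11100000 matches 1110xxxx → 3-byte sequence.
Byte 1: 0xE0 = 11100000, payload 0000 (4 bits).
Byte 2: 0xA4 = 10100100 (10xxxxxx ✓), payload 100100.
Byte 3: 0xB7 = 10110111 (10xxxxxx ✓), payload 110111.
Concatenate: 0000100100110111 = 0x937 (16 bits → U+0937).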